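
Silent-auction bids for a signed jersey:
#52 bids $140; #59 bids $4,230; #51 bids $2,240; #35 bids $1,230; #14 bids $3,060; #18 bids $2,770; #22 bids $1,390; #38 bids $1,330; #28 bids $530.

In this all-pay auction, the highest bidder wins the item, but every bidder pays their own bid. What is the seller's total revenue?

Rule: the highest bidder wins the item, but every bidder pays their own bid.
Bids ranked: 4,230 (#59) > 3,060 (#14) > 2,770 (#18) > 2,240 (#51) > 1,390 (#22) > 1,330 (#38) > …
#59 wins with the top bid; all bids are sunk regardless.
Every bidder forfeits their bid regardless of winning.
Revenue = 140 + 4,230 + 2,240 + 1,230 + 3,060 + 2,770 + 1,390 + 1,330 + 530 = $16,920.

Total revenue: $16,920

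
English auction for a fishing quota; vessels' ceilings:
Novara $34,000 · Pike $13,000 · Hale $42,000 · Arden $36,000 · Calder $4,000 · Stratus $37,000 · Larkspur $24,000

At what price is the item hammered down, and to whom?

Hale wins at $37,000

Limits ranked: 42,000 (Hale) > 37,000 (Stratus) > 36,000 (Arden) > 34,000 (Novara) > 24,000 (Larkspur) > 13,000 (Pike) > …
Once the price passes $37,000, only Hale is left; the hammer falls at Stratus's limit of $37,000.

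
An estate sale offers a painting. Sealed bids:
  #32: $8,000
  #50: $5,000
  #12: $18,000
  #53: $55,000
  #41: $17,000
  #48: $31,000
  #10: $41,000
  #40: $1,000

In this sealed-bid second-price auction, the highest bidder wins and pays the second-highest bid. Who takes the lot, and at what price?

Rule: the highest bidder wins and pays the second-highest bid.
Bids ranked: 55,000 (#53) > 41,000 (#10) > 31,000 (#48) > 18,000 (#12) > 17,000 (#41) > 8,000 (#32) > …
#53 wins with the highest bid; price is set by the runner-up at $41,000.

#53 pays $41,000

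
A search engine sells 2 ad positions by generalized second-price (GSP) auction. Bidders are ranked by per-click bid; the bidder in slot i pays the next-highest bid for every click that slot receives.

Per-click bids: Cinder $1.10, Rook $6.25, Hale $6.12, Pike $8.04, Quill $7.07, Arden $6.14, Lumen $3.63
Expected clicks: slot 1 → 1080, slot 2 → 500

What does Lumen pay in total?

Lumen pays $0.00

Per-click bids in order: $8.04 (Pike) > $7.07 (Quill) > $6.25 (Rook) > …
Lumen ranks below slot 2 → no slot, pays nothing.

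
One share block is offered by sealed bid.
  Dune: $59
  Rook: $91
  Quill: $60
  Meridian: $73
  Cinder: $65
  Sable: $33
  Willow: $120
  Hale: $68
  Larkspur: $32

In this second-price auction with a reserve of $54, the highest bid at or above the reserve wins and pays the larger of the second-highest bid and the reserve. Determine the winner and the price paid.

Second-price auction with a reserve of $54: the highest bid at or above the reserve wins and pays the larger of the second-highest bid and the reserve.
Bids in order: 120 (Willow) > 91 (Rook) > 73 (Meridian) > 68 (Hale) > 65 (Cinder) > 60 (Quill) > …
Willow has the top bid at or above the reserve ($120).
Second-highest bid $91 exceeds the reserve $54 → payment $91.

Willow pays $91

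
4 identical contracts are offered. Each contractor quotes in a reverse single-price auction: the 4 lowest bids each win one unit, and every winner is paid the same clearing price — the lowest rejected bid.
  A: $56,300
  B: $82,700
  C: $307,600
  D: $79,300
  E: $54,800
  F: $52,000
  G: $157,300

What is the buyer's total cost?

Bids ranked low→high: 52,000 (F), 54,800 (E), 56,300 (A), 79,300 (D), 82,700 (B), 157,300 (G), …
Winners (4 units): F, E, A, D.
First losing bid is B's $82,700, which sets the uniform price.
Total cost = 4 × $82,700 = $330,800.

Total cost: $330,800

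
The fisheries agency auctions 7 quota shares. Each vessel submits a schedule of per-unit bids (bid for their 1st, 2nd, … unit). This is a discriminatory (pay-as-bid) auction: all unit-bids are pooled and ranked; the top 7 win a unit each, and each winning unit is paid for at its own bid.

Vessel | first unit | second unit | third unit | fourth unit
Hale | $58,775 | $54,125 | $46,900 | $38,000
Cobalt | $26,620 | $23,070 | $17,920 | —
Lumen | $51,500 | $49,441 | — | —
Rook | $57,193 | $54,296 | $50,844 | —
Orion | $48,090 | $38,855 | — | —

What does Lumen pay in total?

Pooled unit-bids ranked (top 7): 58,775 (Hale-1), 57,193 (Rook-1), 54,296 (Rook-2), 54,125 (Hale-2), 51,500 (Lumen-1), 50,844 (Rook-3), 49,441 (Lumen-2)
Next rejected bid: $48,090 (not a price — pay-as-bid).
Lumen's winning unit-bids: 51,500 + 49,441 = $100,941.

Lumen pays $100,941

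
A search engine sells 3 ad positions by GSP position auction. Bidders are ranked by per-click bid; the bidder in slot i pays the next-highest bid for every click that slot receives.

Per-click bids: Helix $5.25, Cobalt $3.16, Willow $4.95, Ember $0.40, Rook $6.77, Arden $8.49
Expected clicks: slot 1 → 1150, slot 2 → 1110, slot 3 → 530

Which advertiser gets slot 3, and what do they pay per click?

Per-click bids in order: $8.49 (Arden) > $6.77 (Rook) > $5.25 (Helix) > $4.95 (Willow) > …
Slot 3 goes to the third-ranked bidder, Helix, who pays the next bid down: $4.95/click.

Helix; $4.95 per click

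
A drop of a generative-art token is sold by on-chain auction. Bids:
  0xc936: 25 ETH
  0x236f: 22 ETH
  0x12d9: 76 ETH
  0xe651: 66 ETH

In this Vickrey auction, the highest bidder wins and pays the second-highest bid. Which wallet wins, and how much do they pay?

Bids in order: 76 (0x12d9) > 66 (0xe651) > 25 (0xc936) > 22 (0x236f)
0x12d9 wins with the highest bid; price is set by the runner-up at 66 ETH.

0x12d9 pays 66 ETH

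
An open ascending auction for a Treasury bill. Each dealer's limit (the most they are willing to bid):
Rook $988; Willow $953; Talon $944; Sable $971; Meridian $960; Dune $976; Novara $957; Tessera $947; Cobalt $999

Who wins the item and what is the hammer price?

Rule: the price rises until one bidder remains; the winner pays the price at which the last rival dropped out.
Sorting limits: 999 (Cobalt) > 988 (Rook) > 976 (Dune) > 971 (Sable) > 960 (Meridian) > 957 (Novara) > …
Bidding ends when Rook exits at $988; Cobalt takes it.

Cobalt wins at $988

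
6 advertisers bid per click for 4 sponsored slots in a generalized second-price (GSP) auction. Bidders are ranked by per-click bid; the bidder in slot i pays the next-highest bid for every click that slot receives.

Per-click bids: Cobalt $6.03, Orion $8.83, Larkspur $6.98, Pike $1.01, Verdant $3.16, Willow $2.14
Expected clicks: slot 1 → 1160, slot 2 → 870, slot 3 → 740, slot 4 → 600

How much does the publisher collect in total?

Total revenue: $16965.30

Sorting advertisers: $8.83 (Orion) > $6.98 (Larkspur) > $6.03 (Cobalt) > $3.16 (Verdant) > $2.14 (Willow) > …
Slot 1: Orion pays $6.98 × 1160 = $8096.80
Slot 2: Larkspur pays $6.03 × 870 = $5246.10
Slot 3: Cobalt pays $3.16 × 740 = $2338.40
Slot 4: Verdant pays $2.14 × 600 = $1284.00
Total = $16965.30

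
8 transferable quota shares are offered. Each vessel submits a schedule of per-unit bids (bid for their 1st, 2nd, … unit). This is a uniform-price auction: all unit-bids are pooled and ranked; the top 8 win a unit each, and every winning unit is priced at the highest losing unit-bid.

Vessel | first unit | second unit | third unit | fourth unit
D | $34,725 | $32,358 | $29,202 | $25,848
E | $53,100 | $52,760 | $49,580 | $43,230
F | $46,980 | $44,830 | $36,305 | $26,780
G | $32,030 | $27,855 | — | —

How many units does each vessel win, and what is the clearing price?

D 1, E 4, F 3; clearing price $32,358

Pooled unit-bids ranked (top 8): 53,100 (E-1), 52,760 (E-2), 49,580 (E-3), 46,980 (F-1), 44,830 (F-2), 43,230 (E-4), 36,305 (F-3), 34,725 (D-1)
First bid not allocated: $32,358.
Allocation: D 1, E 4, F 3.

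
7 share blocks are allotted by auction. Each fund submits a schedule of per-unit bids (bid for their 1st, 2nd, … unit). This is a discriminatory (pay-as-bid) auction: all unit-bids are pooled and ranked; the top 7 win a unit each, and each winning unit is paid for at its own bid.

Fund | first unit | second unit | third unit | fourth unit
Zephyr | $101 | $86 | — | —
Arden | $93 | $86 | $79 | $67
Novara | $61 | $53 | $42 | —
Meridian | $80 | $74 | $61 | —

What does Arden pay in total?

All unit-bids, highest first — top 7: 101 (Zephyr-1), 93 (Arden-1), 86 (Zephyr-2), 86 (Arden-2), 80 (Meridian-1), 79 (Arden-3), 74 (Meridian-2)
Next rejected bid: $67 (not a price — pay-as-bid).
Arden's winning unit-bids: 93 + 86 + 79 = $258.

Arden pays $258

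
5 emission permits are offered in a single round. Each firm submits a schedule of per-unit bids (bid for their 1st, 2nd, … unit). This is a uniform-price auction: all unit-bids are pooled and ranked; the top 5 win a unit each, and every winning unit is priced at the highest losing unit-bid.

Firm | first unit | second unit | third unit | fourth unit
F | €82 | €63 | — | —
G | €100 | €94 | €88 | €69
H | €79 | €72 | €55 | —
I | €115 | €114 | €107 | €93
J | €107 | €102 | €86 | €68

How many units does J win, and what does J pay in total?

All unit-bids, highest first — top 5: 115 (I-1), 114 (I-2), 107 (I-3), 107 (J-1), 102 (J-2)
The (k+1)-th unit-bid is €100.
J wins 2 unit(s) at €100 each.

J: 2 units, pays €200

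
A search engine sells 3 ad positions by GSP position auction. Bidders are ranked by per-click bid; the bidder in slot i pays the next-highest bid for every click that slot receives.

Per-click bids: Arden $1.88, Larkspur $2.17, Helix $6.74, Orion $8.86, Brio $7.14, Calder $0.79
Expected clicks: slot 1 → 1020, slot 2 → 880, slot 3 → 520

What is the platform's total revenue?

Per-click bids in order: $8.86 (Orion) > $7.14 (Brio) > $6.74 (Helix) > $2.17 (Larkspur) > …
Slot 1: Orion pays $7.14 × 1020 = $7282.80
Slot 2: Brio pays $6.74 × 880 = $5931.20
Slot 3: Helix pays $2.17 × 520 = $1128.40
Total = $14342.40

Total revenue: $14342.40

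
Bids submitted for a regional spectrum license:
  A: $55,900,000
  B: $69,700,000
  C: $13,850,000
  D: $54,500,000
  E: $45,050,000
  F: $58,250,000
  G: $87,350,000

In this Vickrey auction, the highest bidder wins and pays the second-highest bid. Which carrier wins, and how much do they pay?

Rule: the highest bidder wins and pays the second-highest bid.
Sorting bids: 87,350,000 (G) > 69,700,000 (B) > 58,250,000 (F) > 55,900,000 (A) > 54,500,000 (D) > 45,050,000 (E) > …
Second-price: G pays B's bid of $69,700,000.

G pays $69,700,000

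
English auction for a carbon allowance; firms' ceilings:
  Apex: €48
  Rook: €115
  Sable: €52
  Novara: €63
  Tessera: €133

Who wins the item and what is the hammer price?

Tessera wins at €115

Limits ranked: 133 (Tessera) > 115 (Rook) > 63 (Novara) > 52 (Sable) > 48 (Apex)
Bidding ends when Rook exits at €115; Tessera takes it.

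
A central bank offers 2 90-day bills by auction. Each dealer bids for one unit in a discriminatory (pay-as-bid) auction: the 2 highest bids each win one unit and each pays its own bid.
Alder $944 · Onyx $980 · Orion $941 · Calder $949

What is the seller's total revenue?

Bids ranked high→low: 980 (Onyx), 949 (Calder), 944 (Alder), 941 (Orion)
The 2 highest are Onyx, Calder.
Total revenue = 980 + 949 = $1,929.

Total revenue: $1,929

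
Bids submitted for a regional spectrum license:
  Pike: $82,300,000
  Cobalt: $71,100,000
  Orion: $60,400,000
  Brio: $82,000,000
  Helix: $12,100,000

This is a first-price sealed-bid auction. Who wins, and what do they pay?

Sorting bids: 82,300,000 (Pike) > 82,000,000 (Brio) > 71,100,000 (Cobalt) > 60,400,000 (Orion) > 12,100,000 (Helix)
Pike is highest → pays own bid, $82,300,000.

Pike pays $82,300,000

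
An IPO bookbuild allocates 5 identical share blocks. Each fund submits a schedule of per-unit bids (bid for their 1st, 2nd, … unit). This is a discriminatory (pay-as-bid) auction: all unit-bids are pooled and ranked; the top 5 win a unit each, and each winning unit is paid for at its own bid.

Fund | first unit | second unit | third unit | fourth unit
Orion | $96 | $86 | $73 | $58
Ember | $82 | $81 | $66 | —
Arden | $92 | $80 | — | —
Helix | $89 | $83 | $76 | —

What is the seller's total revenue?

Total revenue: $446

Merging the schedules and taking the best 5: 96 (Orion-1), 92 (Arden-1), 89 (Helix-1), 86 (Orion-2), 83 (Helix-2)
Next rejected bid: $82 (not a price — pay-as-bid).
Each winning unit pays its own bid.
Revenue = 96 + 92 + 89 + 86 + 83 = $446.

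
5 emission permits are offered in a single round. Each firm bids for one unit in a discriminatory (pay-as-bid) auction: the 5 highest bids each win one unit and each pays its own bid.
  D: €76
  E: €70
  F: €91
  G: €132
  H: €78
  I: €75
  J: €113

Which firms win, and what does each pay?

G €132, J €113, F €91, H €78, D €76

Ordering the bids: 132 (G), 113 (J), 91 (F), 78 (H), 76 (D), 75 (I), 70 (E)
The 5 highest are G, J, F, H, D.
Each winner pays its own bid: G €132, J €113, F €91, H €78, D €76.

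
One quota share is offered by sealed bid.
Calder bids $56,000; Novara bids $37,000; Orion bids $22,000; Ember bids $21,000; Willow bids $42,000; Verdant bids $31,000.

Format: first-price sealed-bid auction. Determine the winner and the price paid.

Sorting bids: 56,000 (Calder) > 42,000 (Willow) > 37,000 (Novara) > 31,000 (Verdant) > 22,000 (Orion) > 21,000 (Ember)
Calder has the highest bid and pays exactly that: $56,000.

Calder pays $56,000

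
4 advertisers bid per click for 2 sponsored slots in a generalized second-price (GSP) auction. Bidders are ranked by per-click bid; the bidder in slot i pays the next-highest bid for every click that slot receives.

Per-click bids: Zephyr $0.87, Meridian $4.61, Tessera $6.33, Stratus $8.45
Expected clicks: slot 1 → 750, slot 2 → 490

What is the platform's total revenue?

Ranked by bid: $8.45 (Stratus) > $6.33 (Tessera) > $4.61 (Meridian) > …
Slot 1: Stratus pays $6.33 × 750 = $4747.50
Slot 2: Tessera pays $4.61 × 490 = $2258.90
Total = $7006.40

Total revenue: $7006.40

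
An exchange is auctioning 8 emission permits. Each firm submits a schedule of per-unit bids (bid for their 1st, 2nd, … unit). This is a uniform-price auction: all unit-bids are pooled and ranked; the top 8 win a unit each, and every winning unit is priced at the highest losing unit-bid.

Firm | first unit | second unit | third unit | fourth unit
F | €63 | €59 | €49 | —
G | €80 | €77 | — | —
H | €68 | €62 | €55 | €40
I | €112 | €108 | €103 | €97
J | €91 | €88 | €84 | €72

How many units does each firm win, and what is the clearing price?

All unit-bids, highest first — top 8: 112 (I-1), 108 (I-2), 103 (I-3), 97 (I-4), 91 (J-1), 88 (J-2), 84 (J-3), 80 (G-1)
First bid not allocated: €77.
Allocation: G 1, I 4, J 3.

G 1, I 4, J 3; clearing price €77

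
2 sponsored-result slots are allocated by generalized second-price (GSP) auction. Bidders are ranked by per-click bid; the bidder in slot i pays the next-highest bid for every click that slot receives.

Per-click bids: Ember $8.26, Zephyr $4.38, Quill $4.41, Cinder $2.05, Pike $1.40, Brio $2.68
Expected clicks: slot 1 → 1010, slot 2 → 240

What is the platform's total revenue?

Total revenue: $5505.30

Per-click bids in order: $8.26 (Ember) > $4.41 (Quill) > $4.38 (Zephyr) > …
Slot 1: Ember pays $4.41 × 1010 = $4454.10
Slot 2: Quill pays $4.38 × 240 = $1051.20
Total = $5505.30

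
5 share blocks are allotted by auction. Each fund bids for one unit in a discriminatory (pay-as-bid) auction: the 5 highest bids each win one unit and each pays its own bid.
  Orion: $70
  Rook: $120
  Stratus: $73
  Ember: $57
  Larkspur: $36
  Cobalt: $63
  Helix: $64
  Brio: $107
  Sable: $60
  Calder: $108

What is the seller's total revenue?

Bids ranked high→low: 120 (Rook), 108 (Calder), 107 (Brio), 73 (Stratus), 70 (Orion), 64 (Helix), 63 (Cobalt), …
Winners (5 units): Rook, Calder, Brio, Stratus, Orion.
Total revenue = 120 + 108 + 107 + 73 + 70 = $478.

Total revenue: $478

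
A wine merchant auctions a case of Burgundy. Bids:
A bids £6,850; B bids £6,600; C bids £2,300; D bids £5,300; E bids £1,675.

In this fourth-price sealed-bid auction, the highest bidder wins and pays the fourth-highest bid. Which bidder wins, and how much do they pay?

Rule: the highest bidder wins and pays the fourth-highest bid.
Bids ranked: 6,850 (A) > 6,600 (B) > 5,300 (D) > 2,300 (C) > 1,675 (E)
A is highest; pays the fourth-highest bid, £2,300.

A pays £2,300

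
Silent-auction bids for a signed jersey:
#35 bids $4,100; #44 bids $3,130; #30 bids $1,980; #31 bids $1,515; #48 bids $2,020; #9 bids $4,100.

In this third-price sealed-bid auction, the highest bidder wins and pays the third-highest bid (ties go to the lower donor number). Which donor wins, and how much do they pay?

Bids ranked: 4,100 (#9) > 4,100 (#35) > 3,130 (#44) > 2,020 (#48) > 1,980 (#30) > 1,515 (#31)
#9 and #35 tie at $4,100; tie-break gives it to #9.
#9 is highest; pays the third-highest bid, $3,130.

#9 pays $3,130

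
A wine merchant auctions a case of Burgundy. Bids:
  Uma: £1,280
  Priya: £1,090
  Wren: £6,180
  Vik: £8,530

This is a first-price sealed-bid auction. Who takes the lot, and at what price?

Vik pays £8,530

Rule: the highest bidder wins and pays their own bid.
Bids ranked: 8,530 (Vik) > 6,180 (Wren) > 1,280 (Uma) > 1,090 (Priya)
Vik is highest → pays own bid, £8,530.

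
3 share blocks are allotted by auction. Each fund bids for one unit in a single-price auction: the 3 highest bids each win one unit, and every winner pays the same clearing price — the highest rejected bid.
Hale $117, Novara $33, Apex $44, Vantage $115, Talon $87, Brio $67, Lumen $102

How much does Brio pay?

Brio pays $0

Sorting: 117 (Hale), 115 (Vantage), 102 (Lumen), 87 (Talon), 67 (Brio), …
The 3 highest are Hale, Vantage, Lumen.
Clearing price = highest rejected bid = $87.
Brio does not win → pays $0.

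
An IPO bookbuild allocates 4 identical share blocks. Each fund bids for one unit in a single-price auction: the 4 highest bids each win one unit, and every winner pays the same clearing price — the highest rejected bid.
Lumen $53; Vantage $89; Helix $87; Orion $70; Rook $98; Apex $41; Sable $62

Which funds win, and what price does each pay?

Rook, Vantage, Helix, Orion; each pays $62

Ordering the bids: 98 (Rook), 89 (Vantage), 87 (Helix), 70 (Orion), 62 (Sable), 53 (Lumen), …
Top 4: Rook, Vantage, Helix, Orion.
Clearing price = highest rejected bid = $62.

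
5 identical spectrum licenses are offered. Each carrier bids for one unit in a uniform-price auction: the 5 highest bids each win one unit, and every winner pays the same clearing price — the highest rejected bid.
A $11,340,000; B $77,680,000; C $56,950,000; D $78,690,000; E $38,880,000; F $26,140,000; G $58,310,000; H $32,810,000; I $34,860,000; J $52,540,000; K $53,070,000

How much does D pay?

D pays $52,540,000

Bids ranked high→low: 78,690,000 (D), 77,680,000 (B), 58,310,000 (G), 56,950,000 (C), 53,070,000 (K), 52,540,000 (J), 38,880,000 (E), …
The 5 highest are D, B, G, C, K.
Highest unsuccessful bid: $52,540,000 → clearing price.
D wins → pays $52,540,000.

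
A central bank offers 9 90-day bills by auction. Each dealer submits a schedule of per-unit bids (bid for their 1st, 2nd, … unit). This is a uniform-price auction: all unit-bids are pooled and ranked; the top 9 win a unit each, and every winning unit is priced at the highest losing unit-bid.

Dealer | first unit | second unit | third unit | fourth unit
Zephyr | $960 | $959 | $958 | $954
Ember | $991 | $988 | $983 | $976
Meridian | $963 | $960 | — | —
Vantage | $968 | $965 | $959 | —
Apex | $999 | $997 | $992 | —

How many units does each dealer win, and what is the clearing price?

Apex 3, Ember 4, Vantage 2; clearing price $963

Merging the schedules and taking the best 9: 999 (Apex-1), 997 (Apex-2), 992 (Apex-3), 991 (Ember-1), 988 (Ember-2), 983 (Ember-3), 976 (Ember-4), 968 (Vantage-1), 965 (Vantage-2)
Highest rejected unit-bid = $963.
Allocation: Apex 3, Ember 4, Vantage 2.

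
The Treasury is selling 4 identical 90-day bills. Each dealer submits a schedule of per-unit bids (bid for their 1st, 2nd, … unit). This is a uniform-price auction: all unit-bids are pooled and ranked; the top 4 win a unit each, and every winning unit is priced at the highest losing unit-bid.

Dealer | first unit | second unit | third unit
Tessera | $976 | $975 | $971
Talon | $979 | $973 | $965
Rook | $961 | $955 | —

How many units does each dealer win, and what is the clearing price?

Talon 2, Tessera 2; clearing price $971

Pooled unit-bids ranked (top 4): 979 (Talon-1), 976 (Tessera-1), 975 (Tessera-2), 973 (Talon-2)
Highest rejected unit-bid = $971.
Allocation: Talon 2, Tessera 2.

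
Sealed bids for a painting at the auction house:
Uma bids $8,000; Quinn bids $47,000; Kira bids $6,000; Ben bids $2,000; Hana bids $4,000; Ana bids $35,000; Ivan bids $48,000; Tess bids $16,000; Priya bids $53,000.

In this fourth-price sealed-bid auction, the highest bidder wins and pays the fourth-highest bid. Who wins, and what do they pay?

Priya pays $35,000

Sorting bids: 53,000 (Priya) > 48,000 (Ivan) > 47,000 (Quinn) > 35,000 (Ana) > 16,000 (Tess) > 8,000 (Uma) > …
Priya wins; payment is bid #4 in the ranking = $35,000.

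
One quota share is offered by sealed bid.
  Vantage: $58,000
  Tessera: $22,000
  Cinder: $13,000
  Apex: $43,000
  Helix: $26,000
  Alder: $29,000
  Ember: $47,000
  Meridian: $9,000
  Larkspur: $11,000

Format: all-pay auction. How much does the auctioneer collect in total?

Total revenue: $258,000

Bids in order: 58,000 (Vantage) > 47,000 (Ember) > 43,000 (Apex) > 29,000 (Alder) > 26,000 (Helix) > 22,000 (Tessera) > …
Vantage wins with the top bid; all bids are sunk regardless.
Every bidder forfeits their bid regardless of winning.
Revenue = 58,000 + 22,000 + 13,000 + 43,000 + 26,000 + 29,000 + 47,000 + 9,000 + 11,000 = $258,000.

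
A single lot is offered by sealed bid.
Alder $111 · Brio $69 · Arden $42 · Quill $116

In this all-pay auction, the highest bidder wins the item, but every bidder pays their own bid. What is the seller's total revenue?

Total revenue: $338

Bids ranked: 116 (Quill) > 111 (Alder) > 69 (Brio) > 42 (Arden)
Quill wins with the top bid; all bids are sunk regardless.
Every bidder forfeits their bid regardless of winning.
Revenue = 111 + 69 + 42 + 116 = $338.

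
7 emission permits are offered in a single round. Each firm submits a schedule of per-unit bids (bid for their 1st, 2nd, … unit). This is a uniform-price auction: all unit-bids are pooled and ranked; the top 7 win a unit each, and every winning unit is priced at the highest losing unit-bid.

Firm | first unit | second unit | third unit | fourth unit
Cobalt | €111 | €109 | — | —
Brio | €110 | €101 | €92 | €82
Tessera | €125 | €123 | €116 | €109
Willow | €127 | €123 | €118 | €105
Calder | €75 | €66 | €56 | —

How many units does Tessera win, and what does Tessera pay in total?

Merging the schedules and taking the best 7: 127 (Willow-1), 125 (Tessera-1), 123 (Tessera-2), 123 (Willow-2), 118 (Willow-3), 116 (Tessera-3), 111 (Cobalt-1)
First bid not allocated: €110.
Tessera wins 3 unit(s) at €110 each.

Tessera: 3 units, pays €330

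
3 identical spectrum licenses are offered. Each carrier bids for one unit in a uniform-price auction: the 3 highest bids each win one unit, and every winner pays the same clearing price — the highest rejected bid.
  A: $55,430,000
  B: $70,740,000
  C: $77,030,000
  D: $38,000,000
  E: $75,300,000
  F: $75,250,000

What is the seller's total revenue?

Ordering the bids: 77,030,000 (C), 75,300,000 (E), 75,250,000 (F), 70,740,000 (B), 55,430,000 (A), …
Top 3: C, E, F.
Highest unsuccessful bid: $70,740,000 → clearing price.
Total revenue = 3 × $70,740,000 = $212,220,000.

Total revenue: $212,220,000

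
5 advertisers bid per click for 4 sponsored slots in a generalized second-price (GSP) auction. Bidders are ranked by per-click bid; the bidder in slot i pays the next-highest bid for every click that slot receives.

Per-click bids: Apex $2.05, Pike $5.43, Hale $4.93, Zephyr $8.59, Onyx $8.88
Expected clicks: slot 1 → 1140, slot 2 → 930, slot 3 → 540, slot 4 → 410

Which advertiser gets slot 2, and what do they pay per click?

Sorting advertisers: $8.88 (Onyx) > $8.59 (Zephyr) > $5.43 (Pike) > $4.93 (Hale) > $2.05 (Apex)
Slot 2 goes to the second-ranked bidder, Zephyr, who pays the next bid down: $5.43/click.

Zephyr; $5.43 per click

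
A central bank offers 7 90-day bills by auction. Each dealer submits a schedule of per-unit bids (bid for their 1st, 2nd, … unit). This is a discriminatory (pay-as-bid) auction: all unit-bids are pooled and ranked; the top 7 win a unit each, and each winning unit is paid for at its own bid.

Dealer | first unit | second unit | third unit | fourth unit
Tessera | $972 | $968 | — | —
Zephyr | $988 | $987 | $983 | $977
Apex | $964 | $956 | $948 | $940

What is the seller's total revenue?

Total revenue: $6,839

All unit-bids, highest first — top 7: 988 (Zephyr-1), 987 (Zephyr-2), 983 (Zephyr-3), 977 (Zephyr-4), 972 (Tessera-1), 968 (Tessera-2), 964 (Apex-1)
Next rejected bid: $956 (not a price — pay-as-bid).
Each winning unit pays its own bid.
Revenue = 988 + 987 + 983 + 977 + 972 + 968 + 964 = $6,839.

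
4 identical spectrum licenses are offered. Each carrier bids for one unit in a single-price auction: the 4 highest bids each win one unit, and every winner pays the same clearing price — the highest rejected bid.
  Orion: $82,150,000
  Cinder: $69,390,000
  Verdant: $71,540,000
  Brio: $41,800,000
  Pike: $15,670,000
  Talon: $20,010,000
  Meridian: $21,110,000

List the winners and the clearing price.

Bids ranked high→low: 82,150,000 (Orion), 71,540,000 (Verdant), 69,390,000 (Cinder), 41,800,000 (Brio), 21,110,000 (Meridian), 20,010,000 (Talon), …
Winners (4 units): Orion, Verdant, Cinder, Brio.
First losing bid is Meridian's $21,110,000, which sets the uniform price.

Orion, Verdant, Cinder, Brio; each pays $21,110,000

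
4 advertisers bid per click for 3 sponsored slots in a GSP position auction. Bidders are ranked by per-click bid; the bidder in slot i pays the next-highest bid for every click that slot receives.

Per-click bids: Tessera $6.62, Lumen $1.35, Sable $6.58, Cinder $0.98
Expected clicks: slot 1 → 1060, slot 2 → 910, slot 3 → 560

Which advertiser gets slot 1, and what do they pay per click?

Tessera; $6.58 per click

Ranked by bid: $6.62 (Tessera) > $6.58 (Sable) > $1.35 (Lumen) > $0.98 (Cinder)
Slot 1 goes to the first-ranked bidder, Tessera, who pays the next bid down: $6.58/click.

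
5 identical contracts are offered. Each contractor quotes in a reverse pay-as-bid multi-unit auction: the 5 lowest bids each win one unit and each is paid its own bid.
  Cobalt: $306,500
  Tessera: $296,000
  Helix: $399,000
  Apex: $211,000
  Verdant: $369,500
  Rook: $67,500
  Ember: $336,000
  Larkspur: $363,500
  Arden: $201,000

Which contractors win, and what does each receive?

Rook $67,500, Arden $201,000, Apex $211,000, Tessera $296,000, Cobalt $306,500

Ordering the bids: 67,500 (Rook), 201,000 (Arden), 211,000 (Apex), 296,000 (Tessera), 306,500 (Cobalt), 336,000 (Ember), 363,500 (Larkspur), …
Lowest 5: Rook, Arden, Apex, Tessera, Cobalt.
Each winner is paid its own bid: Rook $67,500, Arden $201,000, Apex $211,000, Tessera $296,000, Cobalt $306,500.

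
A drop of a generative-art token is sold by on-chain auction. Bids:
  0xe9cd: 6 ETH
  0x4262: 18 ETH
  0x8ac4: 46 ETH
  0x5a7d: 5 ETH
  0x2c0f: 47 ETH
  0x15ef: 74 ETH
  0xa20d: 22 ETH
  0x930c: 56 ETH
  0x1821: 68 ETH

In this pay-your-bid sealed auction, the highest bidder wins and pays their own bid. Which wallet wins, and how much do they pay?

0x15ef pays 74 ETH

Pay-your-bid sealed auction: the highest bidder wins and pays their own bid.
Bids ranked: 74 (0x15ef) > 68 (0x1821) > 56 (0x930c) > 47 (0x2c0f) > 46 (0x8ac4) > 22 (0xa20d) > …
0x15ef is highest → pays own bid, 74 ETH.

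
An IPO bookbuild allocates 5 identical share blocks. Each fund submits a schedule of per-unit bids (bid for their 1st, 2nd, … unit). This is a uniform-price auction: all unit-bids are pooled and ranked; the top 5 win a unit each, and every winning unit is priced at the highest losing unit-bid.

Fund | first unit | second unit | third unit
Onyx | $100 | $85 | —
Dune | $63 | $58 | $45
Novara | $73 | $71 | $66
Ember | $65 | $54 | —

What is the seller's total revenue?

All unit-bids, highest first — top 5: 100 (Onyx-1), 85 (Onyx-2), 73 (Novara-1), 71 (Novara-2), 66 (Novara-3)
Highest rejected unit-bid = $65.
Allocation: Novara 3, Onyx 2. Every unit priced at $65.
Revenue = 5 × 65 = $325.

Total revenue: $325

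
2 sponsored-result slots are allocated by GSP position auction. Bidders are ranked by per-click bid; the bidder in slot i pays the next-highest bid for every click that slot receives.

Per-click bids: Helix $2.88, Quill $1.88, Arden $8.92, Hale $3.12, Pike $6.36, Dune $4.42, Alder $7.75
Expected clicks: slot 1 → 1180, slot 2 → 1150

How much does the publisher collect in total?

Per-click bids in order: $8.92 (Arden) > $7.75 (Alder) > $6.36 (Pike) > …
Slot 1: Arden pays $7.75 × 1180 = $9145.00
Slot 2: Alder pays $6.36 × 1150 = $7314.00
Total = $16459.00

Total revenue: $16459.00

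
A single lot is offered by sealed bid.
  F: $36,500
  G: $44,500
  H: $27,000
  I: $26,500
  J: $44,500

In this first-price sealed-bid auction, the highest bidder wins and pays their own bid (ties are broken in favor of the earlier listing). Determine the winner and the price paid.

Bids in order: 44,500 (G) > 44,500 (J) > 36,500 (F) > 27,000 (H) > 26,500 (I)
Tie at $44,500 → G wins by tie-break.
First-price: G pays what they bid, $44,500.

G pays $44,500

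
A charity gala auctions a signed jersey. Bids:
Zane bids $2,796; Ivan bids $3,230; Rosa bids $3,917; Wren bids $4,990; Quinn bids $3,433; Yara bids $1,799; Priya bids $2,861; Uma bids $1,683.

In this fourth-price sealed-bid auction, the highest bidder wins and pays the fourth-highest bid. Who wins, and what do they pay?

Sorting bids: 4,990 (Wren) > 3,917 (Rosa) > 3,433 (Quinn) > 3,230 (Ivan) > 2,861 (Priya) > 2,796 (Zane) > …
Wren wins; payment is bid #4 in the ranking = $3,230.

Wren pays $3,230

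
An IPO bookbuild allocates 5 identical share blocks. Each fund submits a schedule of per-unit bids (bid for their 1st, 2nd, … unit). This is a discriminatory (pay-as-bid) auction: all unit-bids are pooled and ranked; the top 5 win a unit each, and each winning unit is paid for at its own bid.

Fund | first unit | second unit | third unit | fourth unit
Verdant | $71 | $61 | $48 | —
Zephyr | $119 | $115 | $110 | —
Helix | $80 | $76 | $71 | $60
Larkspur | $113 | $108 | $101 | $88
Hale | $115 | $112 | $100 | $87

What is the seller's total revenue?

All unit-bids, highest first — top 5: 119 (Zephyr-1), 115 (Zephyr-2), 115 (Hale-1), 113 (Larkspur-1), 112 (Hale-2)
Next rejected bid: $110 (not a price — pay-as-bid).
Each winning unit pays its own bid.
Revenue = 119 + 115 + 115 + 113 + 112 = $574.

Total revenue: $574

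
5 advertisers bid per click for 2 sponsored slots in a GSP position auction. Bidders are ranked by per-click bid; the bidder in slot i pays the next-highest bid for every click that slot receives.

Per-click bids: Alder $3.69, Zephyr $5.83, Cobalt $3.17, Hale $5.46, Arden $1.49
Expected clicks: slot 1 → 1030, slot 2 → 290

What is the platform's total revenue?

Total revenue: $6693.90

Ranked by bid: $5.83 (Zephyr) > $5.46 (Hale) > $3.69 (Alder) > …
Slot 1: Zephyr pays $5.46 × 1030 = $5623.80
Slot 2: Hale pays $3.69 × 290 = $1070.10
Total = $6693.90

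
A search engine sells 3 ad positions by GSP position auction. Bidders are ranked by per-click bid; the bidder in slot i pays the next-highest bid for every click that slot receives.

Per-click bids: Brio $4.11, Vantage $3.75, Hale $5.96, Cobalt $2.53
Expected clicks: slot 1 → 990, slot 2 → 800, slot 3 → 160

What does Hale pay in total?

Ranked by bid: $5.96 (Hale) > $4.11 (Brio) > $3.75 (Vantage) > $2.53 (Cobalt)
Hale holds slot 1 → pays next bid $4.11 × 990 clicks = $4068.90.

Hale pays $4068.90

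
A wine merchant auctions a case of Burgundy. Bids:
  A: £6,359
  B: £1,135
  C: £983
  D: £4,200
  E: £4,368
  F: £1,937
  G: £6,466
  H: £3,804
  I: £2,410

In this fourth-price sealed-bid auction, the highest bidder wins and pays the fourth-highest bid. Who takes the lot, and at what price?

G pays £4,200

Fourth-price sealed-bid auction: the highest bidder wins and pays the fourth-highest bid.
Bids ranked: 6,466 (G) > 6,359 (A) > 4,368 (E) > 4,200 (D) > 3,804 (H) > 2,410 (I) > …
G is highest; pays the fourth-highest bid, £4,200.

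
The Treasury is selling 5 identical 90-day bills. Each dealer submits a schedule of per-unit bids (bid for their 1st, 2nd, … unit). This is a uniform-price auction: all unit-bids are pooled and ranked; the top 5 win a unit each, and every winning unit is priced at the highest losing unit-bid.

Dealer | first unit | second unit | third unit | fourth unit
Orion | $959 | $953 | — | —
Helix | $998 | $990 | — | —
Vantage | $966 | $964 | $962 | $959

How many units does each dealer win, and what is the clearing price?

All unit-bids, highest first — top 5: 998 (Helix-1), 990 (Helix-2), 966 (Vantage-1), 964 (Vantage-2), 962 (Vantage-3)
Highest rejected unit-bid = $959.
Allocation: Helix 2, Vantage 3.

Helix 2, Vantage 3; clearing price $959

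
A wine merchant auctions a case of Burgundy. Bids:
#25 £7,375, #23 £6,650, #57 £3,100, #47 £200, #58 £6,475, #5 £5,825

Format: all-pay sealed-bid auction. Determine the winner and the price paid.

All-pay sealed-bid auction: the highest bidder wins the item, but every bidder pays their own bid.
Bids in order: 7,375 (#25) > 6,650 (#23) > 6,475 (#58) > 5,825 (#5) > 3,100 (#57) > 200 (#47)
#25 is highest and takes the item; every bidder forfeits their bid.

#25 pays £7,375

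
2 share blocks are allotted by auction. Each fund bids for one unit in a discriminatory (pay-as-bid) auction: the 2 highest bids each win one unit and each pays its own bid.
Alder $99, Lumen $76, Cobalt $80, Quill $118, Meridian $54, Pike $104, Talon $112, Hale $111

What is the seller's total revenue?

Total revenue: $230

Sorting: 118 (Quill), 112 (Talon), 111 (Hale), 104 (Pike), …
Top 2: Quill, Talon.
Total revenue = 118 + 112 = $230.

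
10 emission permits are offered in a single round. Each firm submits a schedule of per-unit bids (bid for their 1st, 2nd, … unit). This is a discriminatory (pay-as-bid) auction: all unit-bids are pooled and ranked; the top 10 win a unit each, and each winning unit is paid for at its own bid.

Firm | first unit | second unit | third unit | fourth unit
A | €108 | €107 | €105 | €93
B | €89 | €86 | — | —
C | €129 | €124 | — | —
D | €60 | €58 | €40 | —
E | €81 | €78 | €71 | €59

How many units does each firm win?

A 4, B 2, C 2, E 2

Pooled unit-bids ranked (top 10): 129 (C-1), 124 (C-2), 108 (A-1), 107 (A-2), 105 (A-3), 93 (A-4), 89 (B-1), 86 (B-2), 81 (E-1), 78 (E-2)
Next rejected bid: €71 (not a price — pay-as-bid).
Allocation: A 4, B 2, C 2, E 2.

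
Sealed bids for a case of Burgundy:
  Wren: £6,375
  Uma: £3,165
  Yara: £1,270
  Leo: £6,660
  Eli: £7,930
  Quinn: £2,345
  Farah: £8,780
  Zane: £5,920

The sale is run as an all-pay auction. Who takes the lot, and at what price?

All-pay auction: the highest bidder wins the item, but every bidder pays their own bid.
Bids in order: 8,780 (Farah) > 7,930 (Eli) > 6,660 (Leo) > 6,375 (Wren) > 5,920 (Zane) > 3,165 (Uma) > …
Farah wins with the top bid; all bids are sunk regardless.

Farah pays £8,780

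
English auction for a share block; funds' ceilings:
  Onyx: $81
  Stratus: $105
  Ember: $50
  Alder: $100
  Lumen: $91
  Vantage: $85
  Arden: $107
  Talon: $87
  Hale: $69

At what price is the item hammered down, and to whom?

Arden wins at $105

Sorting limits: 107 (Arden) > 105 (Stratus) > 100 (Alder) > 91 (Lumen) > 87 (Talon) > 85 (Vantage) > …
Stratus is the last rival to drop out, at $105; Arden remains and wins at that price.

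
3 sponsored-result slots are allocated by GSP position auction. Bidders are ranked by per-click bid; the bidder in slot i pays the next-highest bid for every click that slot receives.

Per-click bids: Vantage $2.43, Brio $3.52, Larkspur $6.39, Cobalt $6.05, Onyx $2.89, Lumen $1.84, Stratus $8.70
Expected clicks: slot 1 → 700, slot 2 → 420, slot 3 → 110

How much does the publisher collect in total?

Total revenue: $7401.20

Sorting advertisers: $8.70 (Stratus) > $6.39 (Larkspur) > $6.05 (Cobalt) > $3.52 (Brio) > …
Slot 1: Stratus pays $6.39 × 700 = $4473.00
Slot 2: Larkspur pays $6.05 × 420 = $2541.00
Slot 3: Cobalt pays $3.52 × 110 = $387.20
Total = $7401.20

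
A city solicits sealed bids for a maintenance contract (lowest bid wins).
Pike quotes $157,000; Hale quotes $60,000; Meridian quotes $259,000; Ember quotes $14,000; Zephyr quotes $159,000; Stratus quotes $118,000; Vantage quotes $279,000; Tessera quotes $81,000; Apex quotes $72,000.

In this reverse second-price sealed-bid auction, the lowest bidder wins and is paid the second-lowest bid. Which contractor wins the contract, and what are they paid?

Ember is paid $60,000

Bids in order: 14,000 (Ember) < 60,000 (Hale) < 72,000 (Apex) < 81,000 (Tessera) < 118,000 (Stratus) < 157,000 (Pike) < …
Ember wins with the lowest bid; price is set by the runner-up at $60,000.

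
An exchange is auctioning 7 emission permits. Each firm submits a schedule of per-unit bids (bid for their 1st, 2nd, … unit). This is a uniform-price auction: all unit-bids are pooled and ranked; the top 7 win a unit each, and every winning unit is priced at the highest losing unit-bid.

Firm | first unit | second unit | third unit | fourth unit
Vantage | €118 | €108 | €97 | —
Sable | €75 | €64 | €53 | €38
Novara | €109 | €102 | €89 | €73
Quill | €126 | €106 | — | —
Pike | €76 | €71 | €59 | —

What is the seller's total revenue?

Merging the schedules and taking the best 7: 126 (Quill-1), 118 (Vantage-1), 109 (Novara-1), 108 (Vantage-2), 106 (Quill-2), 102 (Novara-2), 97 (Vantage-3)
Highest rejected unit-bid = €89.
Allocation: Novara 2, Quill 2, Vantage 3. Every unit priced at €89.
Revenue = 7 × 89 = €623.

Total revenue: €623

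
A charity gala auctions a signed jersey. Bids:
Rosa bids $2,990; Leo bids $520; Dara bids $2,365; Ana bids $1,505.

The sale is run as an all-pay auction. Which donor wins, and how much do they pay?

All-pay auction: the highest bidder wins the item, but every bidder pays their own bid.
Bids in order: 2,990 (Rosa) > 2,365 (Dara) > 1,505 (Ana) > 520 (Leo)
Rosa is highest and takes the item; every bidder forfeits their bid.

Rosa pays $2,990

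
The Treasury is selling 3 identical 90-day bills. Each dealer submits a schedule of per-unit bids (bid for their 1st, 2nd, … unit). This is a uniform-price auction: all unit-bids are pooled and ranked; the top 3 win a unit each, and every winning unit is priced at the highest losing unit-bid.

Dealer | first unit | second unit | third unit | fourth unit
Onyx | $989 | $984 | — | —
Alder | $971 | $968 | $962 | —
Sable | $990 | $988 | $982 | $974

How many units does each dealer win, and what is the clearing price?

All unit-bids, highest first — top 3: 990 (Sable-1), 989 (Onyx-1), 988 (Sable-2)
Highest rejected unit-bid = $984.
Allocation: Onyx 1, Sable 2.

Onyx 1, Sable 2; clearing price $984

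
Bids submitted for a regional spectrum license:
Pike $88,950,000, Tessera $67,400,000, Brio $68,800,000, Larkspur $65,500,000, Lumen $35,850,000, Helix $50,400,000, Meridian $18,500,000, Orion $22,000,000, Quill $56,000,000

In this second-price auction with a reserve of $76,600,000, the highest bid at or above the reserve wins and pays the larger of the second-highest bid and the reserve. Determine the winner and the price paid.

Rule: the highest bid at or above the reserve wins and pays the larger of the second-highest bid and the reserve.
Bids ranked: 88,950,000 (Pike) > 68,800,000 (Brio) > 67,400,000 (Tessera) > 65,500,000 (Larkspur) > 56,000,000 (Quill) > 50,400,000 (Helix) > …
Highest eligible bid: Pike at $88,950,000.
Second-highest bid $68,800,000 is below the reserve $76,600,000, so the reserve binds → payment $76,600,000.

Pike pays $76,600,000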